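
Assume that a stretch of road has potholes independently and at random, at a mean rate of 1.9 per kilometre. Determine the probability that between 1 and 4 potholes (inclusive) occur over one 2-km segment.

0.6455

Over the interval, μ = 1.9 × 2 = 3.8 (a 2-km segment = 2 kilometres).
P(1 ≤ N ≤ 4) = Σ_{j=1}^{4} e^(−3.8) · 3.8^j/j! ≈ 0.6455.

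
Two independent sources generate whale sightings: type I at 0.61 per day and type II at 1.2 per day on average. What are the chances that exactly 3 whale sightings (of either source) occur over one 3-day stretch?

Independent Poisson processes superpose: combined rate λ = 0.61 + 1.2 = 1.81 per day.
Over the interval, μ = 1.81 × 3 = 5.43 (a 3-day stretch = 3 days).
P(N = 3) = e^(−5.43) · 5.43^3/3! ≈ 0.1170.

0.1170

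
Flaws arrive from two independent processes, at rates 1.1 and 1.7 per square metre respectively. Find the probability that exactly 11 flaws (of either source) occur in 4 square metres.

0.1192

Independent Poisson processes superpose: combined rate λ = 1.1 + 1.7 = 2.8 per square metre.
Over the interval, μ = 2.8 × 4 = 11.2 (4 square metres).
P(N = 11) = e^(−11.2) · 11.2^11/11! ≈ 0.1192.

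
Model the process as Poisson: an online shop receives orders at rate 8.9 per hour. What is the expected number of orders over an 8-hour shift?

E[N] = λt = 8.9 × 8 = 71.2 (an 8-hour shift = 8 hours).

71.2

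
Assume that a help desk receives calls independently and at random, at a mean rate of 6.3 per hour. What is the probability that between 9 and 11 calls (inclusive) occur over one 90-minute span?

Over the interval, μ = 6.3 × 1.5 = 9.45 (a 90-minute span = 1.5 hours).
P(9 ≤ N ≤ 11) = Σ_{j=9}^{11} e^(−9.45) · 9.45^j/j! ≈ 0.3593.

0.3593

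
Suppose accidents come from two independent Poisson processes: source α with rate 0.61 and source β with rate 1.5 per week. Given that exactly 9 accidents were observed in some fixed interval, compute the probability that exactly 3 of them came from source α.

0.2620

Given the total, each event is independently from source α with probability p = λ_α/(λ_α+λ_β) = 0.61/2.11 ≈ 0.2891.
So K ~ Binomial(9, 0.61/2.11): P(K = 3) = C(9,3) · (0.61/2.11)^3 · (1.5/2.11)^6 ≈ 0.2620.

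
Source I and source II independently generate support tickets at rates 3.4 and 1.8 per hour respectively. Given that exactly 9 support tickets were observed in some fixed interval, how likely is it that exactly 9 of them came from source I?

0.0218

Given the total, each event is independently from source I with probability p = λ_I/(λ_I+λ_II) = 3.4/5.2 ≈ 0.6538.
So K ~ Binomial(9, 3.4/5.2): P(K = 9) = C(9,9) · (3.4/5.2)^9 · (1.8/5.2)^0 ≈ 0.0218.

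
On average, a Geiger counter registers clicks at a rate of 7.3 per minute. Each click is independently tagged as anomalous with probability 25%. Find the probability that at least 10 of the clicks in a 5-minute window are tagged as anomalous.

0.4291

Thinning: the clicks that are tagged as anomalous themselves form a Poisson process with rate 0.25 × 7.3 = 1.825 per minute.
Over the interval, μ = 1.825 × 5 = 9.125 (a 5-minute window = 5 minutes).
P(N ≥ 10) = 1 − P(N ≤ 9) ≈ 0.4291.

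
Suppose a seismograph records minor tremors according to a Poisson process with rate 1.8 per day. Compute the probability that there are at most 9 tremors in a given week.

0.1939

Over the interval, μ = 1.8 × 7 = 12.6 (a week = 7 days).
P(N ≤ 9) = Σ_{j=0}^{9} e^(−μ) μ^j/j! ≈ 0.1939.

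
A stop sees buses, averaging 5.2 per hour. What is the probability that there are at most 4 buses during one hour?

0.4061

With mean μ = 5.2 per hour,
P(N ≤ 4) = Σ_{j=0}^{4} e^(−μ) μ^j/j! ≈ 0.4061.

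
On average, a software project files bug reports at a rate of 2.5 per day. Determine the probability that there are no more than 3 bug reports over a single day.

0.7576

With mean μ = 2.5 per day,
P(N ≤ 3) = Σ_{j=0}^{3} e^(−μ) μ^j/j! ≈ 0.7576.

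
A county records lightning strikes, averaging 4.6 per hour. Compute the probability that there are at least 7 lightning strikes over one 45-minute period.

0.0615

Over the interval, μ = 4.6 × 0.75 = 3.45 (a 45-minute period = 0.75 hours).
P(N ≥ 7) = 1 − P(N ≤ 6) = 1 − Σ_{j=0}^{6} e^(−μ) μ^j/j! ≈ 0.0615.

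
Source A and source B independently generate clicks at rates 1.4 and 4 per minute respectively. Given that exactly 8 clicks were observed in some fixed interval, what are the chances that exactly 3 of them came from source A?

Given the total, each event is independently from source A with probability p = λ_A/(λ_A+λ_B) = 1.4/5.4 ≈ 0.2593.
So K ~ Binomial(8, 1.4/5.4): P(K = 3) = C(8,3) · (1.4/5.4)^3 · (4/5.4)^5 ≈ 0.2176.

0.2176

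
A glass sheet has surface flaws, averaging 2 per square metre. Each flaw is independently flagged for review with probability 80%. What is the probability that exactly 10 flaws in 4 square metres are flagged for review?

Thinning: the flaws that are flagged for review themselves form a Poisson process with rate 0.8 × 2 = 1.6 per square metre.
Over the interval, μ = 1.6 × 4 = 6.4 (4 square metres).
P(N = 10) = e^(−6.4) · 6.4^10/10! ≈ 0.0528.

0.0528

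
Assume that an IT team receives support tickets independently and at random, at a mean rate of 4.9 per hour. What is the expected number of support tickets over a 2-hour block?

E[N] = λt = 4.9 × 2 = 9.8 (a 2-hour block = 2 hours).

9.8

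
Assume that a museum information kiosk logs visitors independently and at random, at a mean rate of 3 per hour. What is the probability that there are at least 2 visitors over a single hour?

0.8009

With mean μ = 3 per hour,
P(N ≥ 2) = 1 − P(N ≤ 1) = 1 − Σ_{j=0}^{1} e^(−μ) μ^j/j! ≈ 0.8009.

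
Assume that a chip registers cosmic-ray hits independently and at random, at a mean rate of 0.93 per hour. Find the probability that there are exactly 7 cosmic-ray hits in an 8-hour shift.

Over the interval, μ = 0.93 × 8 = 7.44 (an 8-hour shift = 8 hours).
P(N = 7) = e^(−μ) μ^7/7! = e^(−7.44) · 7.44^7/5040 ≈ 0.1470.

0.1470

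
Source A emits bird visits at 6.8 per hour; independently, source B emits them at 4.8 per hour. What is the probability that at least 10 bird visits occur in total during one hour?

0.7209

Independent Poisson processes superpose: combined rate λ = 6.8 + 4.8 = 11.6 per hour.
So μ = 11.6.
P(N ≥ 10) = 1 − P(N ≤ 9) ≈ 0.7209.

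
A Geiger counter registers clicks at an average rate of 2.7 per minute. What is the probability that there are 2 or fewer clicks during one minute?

0.4936

With mean μ = 2.7 per minute,
P(N ≤ 2) = Σ_{j=0}^{2} e^(−μ) μ^j/j! ≈ 0.4936.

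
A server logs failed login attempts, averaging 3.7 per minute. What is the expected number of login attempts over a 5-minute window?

18.5

E[N] = λt = 3.7 × 5 = 18.5 (a 5-minute window = 5 minutes).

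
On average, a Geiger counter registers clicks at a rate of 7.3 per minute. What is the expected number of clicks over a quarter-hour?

E[N] = λt = 7.3 × 15 = 109.5 (a quarter-hour = 15 minutes).

109.5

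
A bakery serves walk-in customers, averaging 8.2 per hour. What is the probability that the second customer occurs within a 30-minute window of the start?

Over the interval, μ = 8.2 × 0.5 = 4.1 (a 30-minute window = 0.5 hours).
The second arrival falls in the interval iff at least 2 events occur there: P(S_2 ≤ t) = P(N ≥ 2) = 1 − P(N ≤ 1) ≈ 0.9155.

0.9155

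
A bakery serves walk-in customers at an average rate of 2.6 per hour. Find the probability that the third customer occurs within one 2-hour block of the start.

0.8912

Over the interval, μ = 2.6 × 2 = 5.2 (a 2-hour block = 2 hours).
The third arrival falls in the interval iff at least 3 events occur there: P(S_3 ≤ t) = P(N ≥ 3) = 1 − P(N ≤ 2) ≈ 0.8912.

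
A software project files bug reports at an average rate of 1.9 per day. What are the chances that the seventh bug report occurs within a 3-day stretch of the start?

Over the interval, μ = 1.9 × 3 = 5.7 (a 3-day stretch = 3 days).
The seventh arrival falls in the interval iff at least 7 events occur there: P(S_7 ≤ t) = P(N ≥ 7) = 1 − P(N ≤ 6) ≈ 0.3456.

0.3456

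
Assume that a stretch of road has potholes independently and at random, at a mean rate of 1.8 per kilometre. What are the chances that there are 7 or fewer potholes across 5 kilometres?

0.3239

Over the interval, μ = 1.8 × 5 = 9 (5 kilometres).
P(N ≤ 7) = Σ_{j=0}^{7} e^(−μ) μ^j/j! ≈ 0.3239.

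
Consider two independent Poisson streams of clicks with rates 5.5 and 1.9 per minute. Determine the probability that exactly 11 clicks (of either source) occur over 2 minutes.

Independent Poisson processes superpose: combined rate λ = 5.5 + 1.9 = 7.4 per minute.
Over the interval, μ = 7.4 × 2 = 14.8 (2 minutes).
P(N = 11) = e^(−14.8) · 14.8^11/11! ≈ 0.0698.

0.0698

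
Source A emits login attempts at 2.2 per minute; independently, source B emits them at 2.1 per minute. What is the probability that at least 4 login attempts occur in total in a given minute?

0.6228

Independent Poisson processes superpose: combined rate λ = 2.2 + 2.1 = 4.3 per minute.
So μ = 4.3.
P(N ≥ 4) = 1 − P(N ≤ 3) ≈ 0.6228.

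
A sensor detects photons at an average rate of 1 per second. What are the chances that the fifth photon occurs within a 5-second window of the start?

0.5595

Over the interval, μ = 1 × 5 = 5 (a 5-second window = 5 seconds).
The fifth arrival falls in the interval iff at least 5 events occur there: P(S_5 ≤ t) = P(N ≥ 5) = 1 − P(N ≤ 4) ≈ 0.5595.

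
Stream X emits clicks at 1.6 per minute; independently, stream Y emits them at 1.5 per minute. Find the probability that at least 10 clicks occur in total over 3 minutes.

Independent Poisson processes superpose: combined rate λ = 1.6 + 1.5 = 3.1 per minute.
Over the interval, μ = 3.1 × 3 = 9.3 (3 minutes).
P(N ≥ 10) = 1 − P(N ≤ 9) ≈ 0.4521.

0.4521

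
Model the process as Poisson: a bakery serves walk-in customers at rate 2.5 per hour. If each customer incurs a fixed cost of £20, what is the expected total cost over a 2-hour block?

E[N] = 2.5 × 2 = 5 (a 2-hour block = 2 hours); E[cost] = 5 × £20 = £100.

£100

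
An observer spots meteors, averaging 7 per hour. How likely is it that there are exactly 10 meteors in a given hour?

0.0710

With mean μ = 7 per hour,
P(N = 10) = e^(−μ) μ^10/10! = e^(−7) · 7^10/3628800 ≈ 0.0710.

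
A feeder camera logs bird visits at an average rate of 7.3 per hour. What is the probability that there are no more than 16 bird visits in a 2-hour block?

Over the interval, μ = 7.3 × 2 = 14.6 (a 2-hour block = 2 hours).
P(N ≤ 16) = Σ_{j=0}^{16} e^(−μ) μ^j/j! ≈ 0.7020.

0.7020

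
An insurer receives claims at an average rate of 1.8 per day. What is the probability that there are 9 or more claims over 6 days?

Over the interval, μ = 1.8 × 6 = 10.8 (6 days).
P(N ≥ 9) = 1 − P(N ≤ 8) = 1 − Σ_{j=0}^{8} e^(−μ) μ^j/j! ≈ 0.7498.

0.7498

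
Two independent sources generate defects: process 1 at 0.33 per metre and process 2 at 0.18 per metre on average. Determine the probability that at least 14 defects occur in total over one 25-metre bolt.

Independent Poisson processes superpose: combined rate λ = 0.33 + 0.18 = 0.51 per metre.
Over the interval, μ = 0.51 × 25 = 12.75 (a 25-metre bolt = 25 metres).
P(N ≥ 14) = 1 − P(N ≤ 13) ≈ 0.3995.

0.3995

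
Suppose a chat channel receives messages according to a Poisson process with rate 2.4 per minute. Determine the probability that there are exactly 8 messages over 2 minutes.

Over the interval, μ = 2.4 × 2 = 4.8 (2 minutes).
P(N = 8) = e^(−μ) μ^8/8! = e^(−4.8) · 4.8^8/40320 ≈ 0.0575.

0.0575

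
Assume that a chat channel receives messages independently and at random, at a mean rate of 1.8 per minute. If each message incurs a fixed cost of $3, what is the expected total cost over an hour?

E[N] = 1.8 × 60 = 108 (an hour = 60 minutes); E[cost] = 108 × $3 = $324.

$324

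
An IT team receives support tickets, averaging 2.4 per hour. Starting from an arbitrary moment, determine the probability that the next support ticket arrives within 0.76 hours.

Inter-arrival times are exponential with rate λ = 2.4 per hour.
P(T ≤ 0.76) = 1 − e^(−λt) = 1 − e^(−2.4 × 0.76) = 1 − e^(−1.824) ≈ 0.8386.

0.8386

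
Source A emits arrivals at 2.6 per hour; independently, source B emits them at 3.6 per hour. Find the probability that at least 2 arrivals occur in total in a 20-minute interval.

Independent Poisson processes superpose: combined rate λ = 2.6 + 3.6 = 6.2 per hour.
Over the interval, μ = 6.2 × 1/3 ≈ 2.06667 (a 20-minute interval = 1/3 hours).
P(N ≥ 2) = 1 − P(N ≤ 1) ≈ 0.6117.

0.6117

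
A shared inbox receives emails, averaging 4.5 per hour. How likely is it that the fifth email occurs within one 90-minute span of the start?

0.8030

Over the interval, μ = 4.5 × 1.5 = 6.75 (a 90-minute span = 1.5 hours).
The fifth arrival falls in the interval iff at least 5 events occur there: P(S_5 ≤ t) = P(N ≥ 5) = 1 − P(N ≤ 4) ≈ 0.8030.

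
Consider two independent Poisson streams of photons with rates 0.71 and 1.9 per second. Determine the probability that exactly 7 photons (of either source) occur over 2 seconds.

0.1133

Independent Poisson processes superpose: combined rate λ = 0.71 + 1.9 = 2.61 per second.
Over the interval, μ = 2.61 × 2 = 5.22 (2 seconds).
P(N = 7) = e^(−5.22) · 5.22^7/7! ≈ 0.1133.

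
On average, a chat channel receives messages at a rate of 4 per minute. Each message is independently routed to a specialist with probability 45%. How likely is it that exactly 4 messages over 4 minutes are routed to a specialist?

Thinning: the messages that are routed to a specialist themselves form a Poisson process with rate 0.45 × 4 = 1.8 per minute.
Over the interval, μ = 1.8 × 4 = 7.2 (4 minutes).
P(N = 4) = e^(−7.2) · 7.2^4/4! ≈ 0.0836.

0.0836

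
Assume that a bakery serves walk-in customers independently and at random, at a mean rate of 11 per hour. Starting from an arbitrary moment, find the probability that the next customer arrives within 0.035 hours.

Inter-arrival times are exponential with rate λ = 11 per hour.
P(T ≤ 0.035) = 1 − e^(−λt) = 1 − e^(−11 × 0.035) = 1 − e^(−0.385) ≈ 0.3195.

0.3195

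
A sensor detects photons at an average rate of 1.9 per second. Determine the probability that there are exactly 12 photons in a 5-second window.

Over the interval, μ = 1.9 × 5 = 9.5 (a 5-second window = 5 seconds).
P(N = 12) = e^(−μ) μ^12/12! = e^(−9.5) · 9.5^12/479001600 ≈ 0.0844.

0.0844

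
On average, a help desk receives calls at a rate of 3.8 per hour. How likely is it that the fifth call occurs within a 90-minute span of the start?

Over the interval, μ = 3.8 × 1.5 = 5.7 (a 90-minute span = 1.5 hours).
The fifth arrival falls in the interval iff at least 5 events occur there: P(S_5 ≤ t) = P(N ≥ 5) = 1 − P(N ≤ 4) ≈ 0.6728.

0.6728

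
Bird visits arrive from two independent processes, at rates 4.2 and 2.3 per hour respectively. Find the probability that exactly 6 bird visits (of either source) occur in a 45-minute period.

Independent Poisson processes superpose: combined rate λ = 4.2 + 2.3 = 6.5 per hour.
Over the interval, μ = 6.5 × 0.75 = 4.875 (a 45-minute period = 0.75 hours).
P(N = 6) = e^(−4.875) · 4.875^6/6! ≈ 0.1423.

0.1423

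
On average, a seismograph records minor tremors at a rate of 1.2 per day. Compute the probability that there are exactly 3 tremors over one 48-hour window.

0.2090

Over the interval, μ = 1.2 × 2 = 2.4 (a 48-hour window = 2 days).
P(N = 3) = e^(−μ) μ^3/3! = e^(−2.4) · 2.4^3/6 ≈ 0.2090.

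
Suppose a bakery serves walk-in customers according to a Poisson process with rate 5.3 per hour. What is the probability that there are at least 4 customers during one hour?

With mean μ = 5.3 per hour,
P(N ≥ 4) = 1 − P(N ≤ 3) = 1 − Σ_{j=0}^{3} e^(−μ) μ^j/j! ≈ 0.7746.

0.7746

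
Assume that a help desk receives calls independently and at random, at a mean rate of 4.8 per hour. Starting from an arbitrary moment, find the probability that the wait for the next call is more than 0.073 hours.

The wait for the next event is exponential with rate λ = 4.8 per hour.
P(T > 0.073) = e^(−λt) = e^(−4.8 × 0.073) = e^(−0.3504) ≈ 0.7044.

0.7044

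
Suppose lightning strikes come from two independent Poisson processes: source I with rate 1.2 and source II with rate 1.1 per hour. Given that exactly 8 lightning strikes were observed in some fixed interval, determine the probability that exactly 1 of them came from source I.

Given the total, each event is independently from source I with probability p = λ_I/(λ_I+λ_II) = 1.2/2.3 ≈ 0.5217.
So K ~ Binomial(8, 1.2/2.3): P(K = 1) = C(8,1) · (1.2/2.3)^1 · (1.1/2.3)^7 ≈ 0.0239.

0.0239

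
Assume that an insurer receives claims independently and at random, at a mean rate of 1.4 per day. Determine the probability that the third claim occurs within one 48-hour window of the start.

Over the interval, μ = 1.4 × 2 = 2.8 (a 48-hour window = 2 days).
The third arrival falls in the interval iff at least 3 events occur there: P(S_3 ≤ t) = P(N ≥ 3) = 1 − P(N ≤ 2) ≈ 0.5305.

0.5305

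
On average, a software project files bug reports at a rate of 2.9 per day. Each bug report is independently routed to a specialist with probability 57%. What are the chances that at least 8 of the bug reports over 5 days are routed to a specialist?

Thinning: the bug reports that are routed to a specialist themselves form a Poisson process with rate 0.57 × 2.9 = 1.653 per day.
Over the interval, μ = 1.653 × 5 = 8.265 (5 days).
P(N ≥ 8) = 1 − P(N ≤ 7) ≈ 0.5834.

0.5834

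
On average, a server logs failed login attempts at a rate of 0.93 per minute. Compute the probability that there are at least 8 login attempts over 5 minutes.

0.0995

Over the interval, μ = 0.93 × 5 = 4.65 (5 minutes).
P(N ≥ 8) = 1 − P(N ≤ 7) = 1 − Σ_{j=0}^{7} e^(−μ) μ^j/j! ≈ 0.0995.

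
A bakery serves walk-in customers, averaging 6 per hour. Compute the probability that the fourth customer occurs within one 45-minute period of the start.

Over the interval, μ = 6 × 0.75 = 4.5 (a 45-minute period = 0.75 hours).
The fourth arrival falls in the interval iff at least 4 events occur there: P(S_4 ≤ t) = P(N ≥ 4) = 1 − P(N ≤ 3) ≈ 0.6577.

0.6577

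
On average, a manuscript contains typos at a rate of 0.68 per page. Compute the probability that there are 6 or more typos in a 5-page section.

Over the interval, μ = 0.68 × 5 = 3.4 (a 5-page section = 5 pages).
P(N ≥ 6) = 1 − P(N ≤ 5) = 1 − Σ_{j=0}^{5} e^(−μ) μ^j/j! ≈ 0.1295.

0.1295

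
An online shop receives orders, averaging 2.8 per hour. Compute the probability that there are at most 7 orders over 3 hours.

0.3987

Over the interval, μ = 2.8 × 3 = 8.4 (3 hours).
P(N ≤ 7) = Σ_{j=0}^{7} e^(−μ) μ^j/j! ≈ 0.3987.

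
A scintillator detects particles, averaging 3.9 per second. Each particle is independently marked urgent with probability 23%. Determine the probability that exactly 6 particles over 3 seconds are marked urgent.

0.0358

Thinning: the particles that are marked urgent themselves form a Poisson process with rate 0.23 × 3.9 = 0.897 per second.
Over the interval, μ = 0.897 × 3 = 2.691 (3 seconds).
P(N = 6) = e^(−2.691) · 2.691^6/6! ≈ 0.0358.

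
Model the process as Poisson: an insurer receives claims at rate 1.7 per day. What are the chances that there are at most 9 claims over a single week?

0.2512

Over the interval, μ = 1.7 × 7 = 11.9 (a week = 7 days).
P(N ≤ 9) = Σ_{j=0}^{9} e^(−μ) μ^j/j! ≈ 0.2512.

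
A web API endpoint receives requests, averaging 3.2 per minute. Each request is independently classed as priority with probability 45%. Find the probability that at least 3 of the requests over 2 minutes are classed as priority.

0.5494

Thinning: the requests that are classed as priority themselves form a Poisson process with rate 0.45 × 3.2 = 1.44 per minute.
Over the interval, μ = 1.44 × 2 = 2.88 (2 minutes).
P(N ≥ 3) = 1 − P(N ≤ 2) ≈ 0.5494.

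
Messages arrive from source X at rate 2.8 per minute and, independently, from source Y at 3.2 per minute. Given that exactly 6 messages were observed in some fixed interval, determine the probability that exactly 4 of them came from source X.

0.2024

Given the total, each event is independently from source X with probability p = λ_X/(λ_X+λ_Y) = 2.8/6 ≈ 0.4667.
So K ~ Binomial(6, 2.8/6): P(K = 4) = C(6,4) · (2.8/6)^4 · (3.2/6)^2 ≈ 0.2024.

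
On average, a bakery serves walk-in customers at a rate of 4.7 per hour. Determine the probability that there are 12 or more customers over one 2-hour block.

0.2374

Over the interval, μ = 4.7 × 2 = 9.4 (a 2-hour block = 2 hours).
P(N ≥ 12) = 1 − P(N ≤ 11) = 1 − Σ_{j=0}^{11} e^(−μ) μ^j/j! ≈ 0.2374.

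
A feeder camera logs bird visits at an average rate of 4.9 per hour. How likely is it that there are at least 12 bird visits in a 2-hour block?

Over the interval, μ = 4.9 × 2 = 9.8 (a 2-hour block = 2 hours).
P(N ≥ 12) = 1 − P(N ≤ 11) = 1 − Σ_{j=0}^{11} e^(−μ) μ^j/j! ≈ 0.2807.

0.2807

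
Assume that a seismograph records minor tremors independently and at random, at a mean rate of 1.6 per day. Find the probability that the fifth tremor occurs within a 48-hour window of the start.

Over the interval, μ = 1.6 × 2 = 3.2 (a 48-hour window = 2 days).
The fifth arrival falls in the interval iff at least 5 events occur there: P(S_5 ≤ t) = P(N ≥ 5) = 1 − P(N ≤ 4) ≈ 0.2194.

0.2194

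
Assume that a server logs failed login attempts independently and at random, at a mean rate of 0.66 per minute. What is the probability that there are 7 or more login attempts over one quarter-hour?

0.8634

Over the interval, μ = 0.66 × 15 = 9.9 (a quarter-hour = 15 minutes).
P(N ≥ 7) = 1 − P(N ≤ 6) = 1 − Σ_{j=0}^{6} e^(−μ) μ^j/j! ≈ 0.8634.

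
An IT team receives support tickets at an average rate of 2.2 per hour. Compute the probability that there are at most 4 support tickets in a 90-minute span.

0.7626

Over the interval, μ = 2.2 × 1.5 = 3.3 (a 90-minute span = 1.5 hours).
P(N ≤ 4) = Σ_{j=0}^{4} e^(−μ) μ^j/j! ≈ 0.7626.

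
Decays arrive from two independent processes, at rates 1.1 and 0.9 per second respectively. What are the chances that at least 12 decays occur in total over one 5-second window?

0.3032

Independent Poisson processes superpose: combined rate λ = 1.1 + 0.9 = 2 per second.
Over the interval, μ = 2 × 5 = 10 (a 5-second window = 5 seconds).
P(N ≥ 12) = 1 − P(N ≤ 11) ≈ 0.3032.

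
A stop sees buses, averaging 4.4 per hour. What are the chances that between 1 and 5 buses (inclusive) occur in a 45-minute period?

0.8460

Over the interval, μ = 4.4 × 0.75 = 3.3 (a 45-minute period = 0.75 hours).
P(1 ≤ N ≤ 5) = Σ_{j=1}^{5} e^(−3.3) · 3.3^j/j! ≈ 0.8460.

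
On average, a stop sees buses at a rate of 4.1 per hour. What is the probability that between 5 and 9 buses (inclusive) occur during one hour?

With mean μ = 4.1 per hour,
P(5 ≤ N ≤ 9) = Σ_{j=5}^{9} e^(−4.1) · 4.1^j/j! ≈ 0.3812.

0.3812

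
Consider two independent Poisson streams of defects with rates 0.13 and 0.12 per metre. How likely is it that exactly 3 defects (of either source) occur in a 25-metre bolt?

Independent Poisson processes superpose: combined rate λ = 0.13 + 0.12 = 0.25 per metre.
Over the interval, μ = 0.25 × 25 = 6.25 (a 25-metre bolt = 25 metres).
P(N = 3) = e^(−6.25) · 6.25^3/3! ≈ 0.0786.

0.0786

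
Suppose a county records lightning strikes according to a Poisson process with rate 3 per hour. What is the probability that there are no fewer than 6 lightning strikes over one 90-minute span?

Over the interval, μ = 3 × 1.5 = 4.5 (a 90-minute span = 1.5 hours).
P(N ≥ 6) = 1 − P(N ≤ 5) = 1 − Σ_{j=0}^{5} e^(−μ) μ^j/j! ≈ 0.2971.

0.2971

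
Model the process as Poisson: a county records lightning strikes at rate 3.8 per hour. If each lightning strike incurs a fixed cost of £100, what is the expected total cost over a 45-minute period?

£285

E[N] = 3.8 × 0.75 = 2.85 (a 45-minute period = 0.75 hours); E[cost] = 2.85 × £100 = £285.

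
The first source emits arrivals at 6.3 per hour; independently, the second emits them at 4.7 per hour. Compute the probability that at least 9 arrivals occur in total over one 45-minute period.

Independent Poisson processes superpose: combined rate λ = 6.3 + 4.7 = 11 per hour.
Over the interval, μ = 11 × 0.75 = 8.25 (a 45-minute period = 0.75 hours).
P(N ≥ 9) = 1 − P(N ≤ 8) ≈ 0.4423.

0.4423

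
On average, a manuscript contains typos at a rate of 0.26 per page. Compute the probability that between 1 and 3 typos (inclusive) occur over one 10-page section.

0.6617

Over the interval, μ = 0.26 × 10 = 2.6 (a 10-page section = 10 pages).
P(1 ≤ N ≤ 3) = Σ_{j=1}^{3} e^(−2.6) · 2.6^j/j! ≈ 0.6617.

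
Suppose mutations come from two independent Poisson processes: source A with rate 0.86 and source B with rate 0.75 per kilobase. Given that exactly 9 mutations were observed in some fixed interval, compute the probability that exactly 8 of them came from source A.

0.0278

Given the total, each event is independently from source A with probability p = λ_A/(λ_A+λ_B) = 0.86/1.61 ≈ 0.5342.
So K ~ Binomial(9, 0.86/1.61): P(K = 8) = C(9,8) · (0.86/1.61)^8 · (0.75/1.61)^1 ≈ 0.0278.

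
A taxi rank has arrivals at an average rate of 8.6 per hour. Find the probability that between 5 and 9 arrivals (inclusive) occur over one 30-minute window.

0.4167

Over the interval, μ = 8.6 × 0.5 = 4.3 (a 30-minute window = 0.5 hours).
P(5 ≤ N ≤ 9) = Σ_{j=5}^{9} e^(−4.3) · 4.3^j/j! ≈ 0.4167.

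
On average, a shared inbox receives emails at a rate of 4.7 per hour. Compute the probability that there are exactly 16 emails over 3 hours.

Over the interval, μ = 4.7 × 3 = 14.1 (3 hours).
P(N = 16) = e^(−μ) μ^16/16! = e^(−14.1) · 14.1^16/20922789888000 ≈ 0.0878.

0.0878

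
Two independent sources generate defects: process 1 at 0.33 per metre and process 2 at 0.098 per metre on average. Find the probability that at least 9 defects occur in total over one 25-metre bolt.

0.7403

Independent Poisson processes superpose: combined rate λ = 0.33 + 0.098 = 0.428 per metre.
Over the interval, μ = 0.428 × 25 = 10.7 (a 25-metre bolt = 25 metres).
P(N ≥ 9) = 1 − P(N ≤ 8) ≈ 0.7403.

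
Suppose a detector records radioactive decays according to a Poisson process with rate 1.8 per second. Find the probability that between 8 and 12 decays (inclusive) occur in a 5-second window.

0.5519

Over the interval, μ = 1.8 × 5 = 9 (a 5-second window = 5 seconds).
P(8 ≤ N ≤ 12) = Σ_{j=8}^{12} e^(−9) · 9^j/j! ≈ 0.5519.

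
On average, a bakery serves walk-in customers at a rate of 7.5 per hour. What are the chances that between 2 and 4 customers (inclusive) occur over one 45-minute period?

Over the interval, μ = 7.5 × 0.75 = 5.625 (a 45-minute period = 0.75 hours).
P(2 ≤ N ≤ 4) = Σ_{j=2}^{4} e^(−5.625) · 5.625^j/j! ≈ 0.3145.

0.3145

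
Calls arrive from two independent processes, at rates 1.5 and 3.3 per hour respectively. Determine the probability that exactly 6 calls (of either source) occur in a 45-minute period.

Independent Poisson processes superpose: combined rate λ = 1.5 + 3.3 = 4.8 per hour.
Over the interval, μ = 4.8 × 0.75 = 3.6 (a 45-minute period = 0.75 hours).
P(N = 6) = e^(−3.6) · 3.6^6/6! ≈ 0.0826.

0.0826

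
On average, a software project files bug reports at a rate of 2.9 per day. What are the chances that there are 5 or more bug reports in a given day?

With mean μ = 2.9 per day,
P(N ≥ 5) = 1 − P(N ≤ 4) = 1 − Σ_{j=0}^{4} e^(−μ) μ^j/j! ≈ 0.1682.

0.1682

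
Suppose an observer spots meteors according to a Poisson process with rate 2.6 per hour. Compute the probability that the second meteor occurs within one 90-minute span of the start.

0.9008

Over the interval, μ = 2.6 × 1.5 = 3.9 (a 90-minute span = 1.5 hours).
The second arrival falls in the interval iff at least 2 events occur there: P(S_2 ≤ t) = P(N ≥ 2) = 1 − P(N ≤ 1) ≈ 0.9008.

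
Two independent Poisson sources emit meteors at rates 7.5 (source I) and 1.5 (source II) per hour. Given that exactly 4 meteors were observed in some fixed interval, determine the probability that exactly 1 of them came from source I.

Given the total, each event is independently from source I with probability p = λ_I/(λ_I+λ_II) = 7.5/9 ≈ 0.8333.
So K ~ Binomial(4, 7.5/9): P(K = 1) = C(4,1) · (7.5/9)^1 · (1.5/9)^3 ≈ 0.0154.

0.0154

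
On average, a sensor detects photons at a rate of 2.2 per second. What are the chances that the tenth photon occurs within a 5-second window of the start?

Over the interval, μ = 2.2 × 5 = 11 (a 5-second window = 5 seconds).
The tenth arrival falls in the interval iff at least 10 events occur there: P(S_10 ≤ t) = P(N ≥ 10) = 1 − P(N ≤ 9) ≈ 0.6595.

0.6595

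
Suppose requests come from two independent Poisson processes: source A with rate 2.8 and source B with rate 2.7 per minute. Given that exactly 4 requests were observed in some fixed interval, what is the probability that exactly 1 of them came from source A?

Given the total, each event is independently from source A with probability p = λ_A/(λ_A+λ_B) = 2.8/5.5 ≈ 0.5091.
So K ~ Binomial(4, 2.8/5.5): P(K = 1) = C(4,1) · (2.8/5.5)^1 · (2.7/5.5)^3 ≈ 0.2409.

0.2409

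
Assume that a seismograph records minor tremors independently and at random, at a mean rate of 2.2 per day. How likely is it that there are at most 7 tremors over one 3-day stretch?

Over the interval, μ = 2.2 × 3 = 6.6 (a 3-day stretch = 3 days).
P(N ≤ 7) = Σ_{j=0}^{7} e^(−μ) μ^j/j! ≈ 0.6581.

0.6581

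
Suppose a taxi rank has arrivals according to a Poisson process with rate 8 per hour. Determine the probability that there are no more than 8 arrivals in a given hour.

0.5925

With mean μ = 8 per hour,
P(N ≤ 8) = Σ_{j=0}^{8} e^(−μ) μ^j/j! ≈ 0.5925.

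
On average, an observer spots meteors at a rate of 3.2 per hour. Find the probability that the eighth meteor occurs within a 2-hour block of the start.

0.3127

Over the interval, μ = 3.2 × 2 = 6.4 (a 2-hour block = 2 hours).
The eighth arrival falls in the interval iff at least 8 events occur there: P(S_8 ≤ t) = P(N ≥ 8) = 1 − P(N ≤ 7) ≈ 0.3127.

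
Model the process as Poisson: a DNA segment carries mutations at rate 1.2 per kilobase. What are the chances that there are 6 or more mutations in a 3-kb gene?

Over the interval, μ = 1.2 × 3 = 3.6 (a 3-kb gene = 3 kilobases).
P(N ≥ 6) = 1 − P(N ≤ 5) = 1 − Σ_{j=0}^{5} e^(−μ) μ^j/j! ≈ 0.1559.

0.1559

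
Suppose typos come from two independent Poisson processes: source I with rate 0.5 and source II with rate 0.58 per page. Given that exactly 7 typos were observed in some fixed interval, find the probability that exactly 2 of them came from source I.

Given the total, each event is independently from source I with probability p = λ_I/(λ_I+λ_II) = 0.5/1.08 ≈ 0.4630.
So K ~ Binomial(7, 0.5/1.08): P(K = 2) = C(7,2) · (0.5/1.08)^2 · (0.58/1.08)^5 ≈ 0.2011.

0.2011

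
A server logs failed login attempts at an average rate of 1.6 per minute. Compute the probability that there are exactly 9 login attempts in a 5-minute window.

Over the interval, μ = 1.6 × 5 = 8 (a 5-minute window = 5 minutes).
P(N = 9) = e^(−μ) μ^9/9! = e^(−8) · 8^9/362880 ≈ 0.1241.

0.1241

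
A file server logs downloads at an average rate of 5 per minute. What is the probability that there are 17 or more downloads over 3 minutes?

Over the interval, μ = 5 × 3 = 15 (3 minutes).
P(N ≥ 17) = 1 − P(N ≤ 16) = 1 − Σ_{j=0}^{16} e^(−μ) μ^j/j! ≈ 0.3359.

0.3359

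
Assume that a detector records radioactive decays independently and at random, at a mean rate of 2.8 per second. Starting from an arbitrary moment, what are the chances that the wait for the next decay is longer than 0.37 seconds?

The wait for the next event is exponential with rate λ = 2.8 per second.
P(T > 0.37) = e^(−λt) = e^(−2.8 × 0.37) = e^(−1.036) ≈ 0.3549.

0.3549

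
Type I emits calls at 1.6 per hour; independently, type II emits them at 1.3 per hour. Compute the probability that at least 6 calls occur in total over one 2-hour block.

0.5217

Independent Poisson processes superpose: combined rate λ = 1.6 + 1.3 = 2.9 per hour.
Over the interval, μ = 2.9 × 2 = 5.8 (a 2-hour block = 2 hours).
P(N ≥ 6) = 1 − P(N ≤ 5) ≈ 0.5217.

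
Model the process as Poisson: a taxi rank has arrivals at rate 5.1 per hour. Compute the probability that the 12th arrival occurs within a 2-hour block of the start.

0.3262

Over the interval, μ = 5.1 × 2 = 10.2 (a 2-hour block = 2 hours).
The 12th arrival falls in the interval iff at least 12 events occur there: P(S_12 ≤ t) = P(N ≥ 12) = 1 − P(N ≤ 11) ≈ 0.3262.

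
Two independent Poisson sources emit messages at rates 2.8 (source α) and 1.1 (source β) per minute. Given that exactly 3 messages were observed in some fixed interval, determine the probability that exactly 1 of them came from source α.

0.1713

Given the total, each event is independently from source α with probability p = λ_α/(λ_α+λ_β) = 2.8/3.9 ≈ 0.7179.
So K ~ Binomial(3, 2.8/3.9): P(K = 1) = C(3,1) · (2.8/3.9)^1 · (1.1/3.9)^2 ≈ 0.1713.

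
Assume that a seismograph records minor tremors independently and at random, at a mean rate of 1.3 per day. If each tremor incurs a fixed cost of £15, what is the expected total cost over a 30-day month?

£585

E[N] = 1.3 × 30 = 39 (a 30-day month = 30 days); E[cost] = 39 × £15 = £585.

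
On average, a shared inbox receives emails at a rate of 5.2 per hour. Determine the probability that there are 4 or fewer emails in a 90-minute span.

Over the interval, μ = 5.2 × 1.5 = 7.8 (a 90-minute span = 1.5 hours).
P(N ≤ 4) = Σ_{j=0}^{4} e^(−μ) μ^j/j! ≈ 0.1117.

0.1117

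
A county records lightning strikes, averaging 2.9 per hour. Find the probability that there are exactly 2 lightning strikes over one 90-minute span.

Over the interval, μ = 2.9 × 1.5 = 4.35 (a 90-minute span = 1.5 hours).
P(N = 2) = e^(−μ) μ^2/2! = e^(−4.35) · 4.35^2/2 ≈ 0.1221.

0.1221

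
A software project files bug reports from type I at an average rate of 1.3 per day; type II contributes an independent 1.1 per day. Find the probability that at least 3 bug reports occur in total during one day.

Independent Poisson processes superpose: combined rate λ = 1.3 + 1.1 = 2.4 per day.
So μ = 2.4.
P(N ≥ 3) = 1 − P(N ≤ 2) ≈ 0.4303.

0.4303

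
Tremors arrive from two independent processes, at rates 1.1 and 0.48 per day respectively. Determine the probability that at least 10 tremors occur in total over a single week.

0.6660

Independent Poisson processes superpose: combined rate λ = 1.1 + 0.48 = 1.58 per day.
Over the interval, μ = 1.58 × 7 = 11.06 (a week = 7 days).
P(N ≥ 10) = 1 − P(N ≤ 9) ≈ 0.6660.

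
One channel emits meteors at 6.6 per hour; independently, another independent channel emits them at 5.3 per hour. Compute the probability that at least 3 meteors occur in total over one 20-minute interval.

Independent Poisson processes superpose: combined rate λ = 6.6 + 5.3 = 11.9 per hour.
Over the interval, μ = 11.9 × 1/3 ≈ 3.96667 (a 20-minute interval = 1/3 hours).
P(N ≥ 3) = 1 − P(N ≤ 2) ≈ 0.7570.

0.7570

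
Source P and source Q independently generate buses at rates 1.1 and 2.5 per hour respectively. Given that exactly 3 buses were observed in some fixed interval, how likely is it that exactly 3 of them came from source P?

Given the total, each event is independently from source P with probability p = λ_P/(λ_P+λ_Q) = 1.1/3.6 ≈ 0.3056.
So K ~ Binomial(3, 1.1/3.6): P(K = 3) = C(3,3) · (1.1/3.6)^3 · (2.5/3.6)^0 ≈ 0.0285.

0.0285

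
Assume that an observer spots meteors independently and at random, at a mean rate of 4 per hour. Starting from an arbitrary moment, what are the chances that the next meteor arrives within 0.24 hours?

0.6171

Inter-arrival times are exponential with rate λ = 4 per hour.
P(T ≤ 0.24) = 1 − e^(−λt) = 1 − e^(−4 × 0.24) = 1 − e^(−0.96) ≈ 0.6171.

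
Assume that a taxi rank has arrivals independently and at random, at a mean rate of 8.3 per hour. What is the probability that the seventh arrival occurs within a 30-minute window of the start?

Over the interval, μ = 8.3 × 0.5 = 4.15 (a 30-minute window = 0.5 hours).
The seventh arrival falls in the interval iff at least 7 events occur there: P(S_7 ≤ t) = P(N ≥ 7) = 1 − P(N ≤ 6) ≈ 0.1269.

0.1269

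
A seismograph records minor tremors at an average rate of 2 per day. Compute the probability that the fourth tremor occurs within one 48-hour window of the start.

0.5665

Over the interval, μ = 2 × 2 = 4 (a 48-hour window = 2 days).
The fourth arrival falls in the interval iff at least 4 events occur there: P(S_4 ≤ t) = P(N ≥ 4) = 1 − P(N ≤ 3) ≈ 0.5665.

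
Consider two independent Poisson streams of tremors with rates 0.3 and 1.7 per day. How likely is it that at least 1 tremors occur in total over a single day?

0.8647

Independent Poisson processes superpose: combined rate λ = 0.3 + 1.7 = 2 per day.
So μ = 2.
P(N ≥ 1) = 1 − P(N ≤ 0) ≈ 0.8647.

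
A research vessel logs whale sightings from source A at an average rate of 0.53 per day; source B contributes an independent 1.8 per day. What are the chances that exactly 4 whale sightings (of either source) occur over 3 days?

0.0916

Independent Poisson processes superpose: combined rate λ = 0.53 + 1.8 = 2.33 per day.
Over the interval, μ = 2.33 × 3 = 6.99 (3 days).
P(N = 4) = e^(−6.99) · 6.99^4/4! ≈ 0.0916.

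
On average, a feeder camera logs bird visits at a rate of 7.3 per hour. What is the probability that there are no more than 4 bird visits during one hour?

With mean μ = 7.3 per hour,
P(N ≤ 4) = Σ_{j=0}^{4} e^(−μ) μ^j/j! ≈ 0.1473.

0.1473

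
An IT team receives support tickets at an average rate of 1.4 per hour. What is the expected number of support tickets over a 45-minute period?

1.05

E[N] = λt = 1.4 × 0.75 = 1.05 (a 45-minute period = 0.75 hours).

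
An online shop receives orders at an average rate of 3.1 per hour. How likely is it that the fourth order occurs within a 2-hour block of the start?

0.8658

Over the interval, μ = 3.1 × 2 = 6.2 (a 2-hour block = 2 hours).
The fourth arrival falls in the interval iff at least 4 events occur there: P(S_4 ≤ t) = P(N ≥ 4) = 1 − P(N ≤ 3) ≈ 0.8658.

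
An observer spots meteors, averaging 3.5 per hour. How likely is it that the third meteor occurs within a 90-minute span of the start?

Over the interval, μ = 3.5 × 1.5 = 5.25 (a 90-minute span = 1.5 hours).
The third arrival falls in the interval iff at least 3 events occur there: P(S_3 ≤ t) = P(N ≥ 3) = 1 − P(N ≤ 2) ≈ 0.8949.

0.8949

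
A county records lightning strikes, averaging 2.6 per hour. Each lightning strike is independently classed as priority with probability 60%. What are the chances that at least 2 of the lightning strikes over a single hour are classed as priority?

Thinning: the lightning strikes that are classed as priority themselves form a Poisson process with rate 0.6 × 2.6 = 1.56 per hour.
So μ = 1.56.
P(N ≥ 2) = 1 − P(N ≤ 1) ≈ 0.4621.

0.4621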